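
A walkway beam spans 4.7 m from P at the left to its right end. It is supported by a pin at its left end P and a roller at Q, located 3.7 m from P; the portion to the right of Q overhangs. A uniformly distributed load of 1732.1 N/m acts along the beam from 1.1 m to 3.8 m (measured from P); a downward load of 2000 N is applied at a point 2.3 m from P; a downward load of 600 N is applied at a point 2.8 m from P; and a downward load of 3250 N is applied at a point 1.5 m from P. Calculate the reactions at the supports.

P_x = 0, P_y = 4415 N, Q_y = 6112 N

Resultant of the distributed load: 1732.1 × 2.7 = 4676.67 N at 2.45 m from P.
ΣM about P: Q_y·3.7 − (1732.1·2.7)·2.45 − 2000·2.3 − 600·2.8 − 3250·1.5 = 0 → Q_y = 22612.8415/3.7 = 6111.58 ≈ 6112 N.
ΣF_y = 0: P_y + 6111.58 − 1732.1·2.7 − 2000 − 600 − 3250 = 0 → P_y = 4415 N.
ΣF_x = 0: no horizontal applied forces, so P_x = 0.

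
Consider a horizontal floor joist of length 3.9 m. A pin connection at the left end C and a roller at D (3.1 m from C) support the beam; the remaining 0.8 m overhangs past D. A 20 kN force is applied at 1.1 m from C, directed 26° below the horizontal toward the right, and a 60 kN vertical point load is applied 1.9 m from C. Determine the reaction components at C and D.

C_x = -17.98 kN, C_y = 28.88 kN, D_y = 39.89 kN

Taking moments about C: D_y·3.1 − 20·sin26°·1.1 − 60·1.9 = 0 → D_y = 123.644/3.1 = 39.8852 ≈ 39.89 kN.
ΣF_y = 0: C_y + 39.8852 − 20·sin26° − 60 = 0 → C_y = 28.88 kN.
ΣF_x = 0: C_x + 20·cos26° = 0 → C_x = -17.98 kN.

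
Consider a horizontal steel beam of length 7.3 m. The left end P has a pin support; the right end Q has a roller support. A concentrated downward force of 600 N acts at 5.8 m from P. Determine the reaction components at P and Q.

ΣM about P: Q_y·7.3 − 600·5.8 = 0 → Q_y = 3480/7.3 = 476.712 ≈ 476.7 N.
ΣF_y = 0: P_y + 476.712 − 600 = 0 → P_y = 123.3 N.
ΣF_x = 0: no horizontal applied forces, so P_x = 0.

P_x = 0, P_y = 123.3 N, Q_y = 476.7 N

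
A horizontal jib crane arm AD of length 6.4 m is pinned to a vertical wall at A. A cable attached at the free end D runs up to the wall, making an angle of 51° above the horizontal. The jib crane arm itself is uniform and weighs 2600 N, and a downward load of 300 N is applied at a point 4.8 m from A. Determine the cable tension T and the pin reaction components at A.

ΣM about A: T·sin51°·6.4 − 2600·3.2 − 300·4.8 = 0 → T = 9760/(6.4·0.777146) = 1962.31 ≈ 1962 N.
ΣF_x = 0: A_x − T·cos51° = 0 → A_x = 1962.31 × 0.62932 = 1235 N.
ΣF_y = 0: A_y + T·sin51° − 2600 − 300 = 0 → A_y = 2900 − 1962.31 × 0.777146 = 1375 N.

T = 1962 N, A_x = 1235 N, A_y = 1375 N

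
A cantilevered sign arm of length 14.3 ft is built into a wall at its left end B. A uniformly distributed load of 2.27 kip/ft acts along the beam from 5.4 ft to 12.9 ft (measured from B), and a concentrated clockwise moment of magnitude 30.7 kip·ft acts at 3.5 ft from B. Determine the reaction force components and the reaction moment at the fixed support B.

Resultant of the distributed load: 2.27 × 7.5 = 17.025 kip at 9.15 ft from B.
ΣF_x = 0: B_x = 0.
ΣF_y = 0: B_y − 2.27·7.5 = 0 → B_y = 17.02 kip.
ΣM about B: M_B − (2.27·7.5)·9.15 − 30.7 = 0 → M_B = 186.5 kip·ft.

B_x = 0, B_y = 17.02 kip, M_B = 186.5 kip·ft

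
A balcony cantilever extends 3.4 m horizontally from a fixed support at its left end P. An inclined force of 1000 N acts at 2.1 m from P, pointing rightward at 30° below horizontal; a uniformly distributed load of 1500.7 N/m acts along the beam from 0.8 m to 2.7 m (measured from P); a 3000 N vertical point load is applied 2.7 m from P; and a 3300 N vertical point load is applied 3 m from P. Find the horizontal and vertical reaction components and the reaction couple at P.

P_x = -866.0 N, P_y = 9651 N, M_P = 24040 N·m

Resultant of the distributed load: 1500.7 × 1.9 = 2851.33 N at 1.75 m from P.
ΣF_x = 0: P_x + 1000·cos30° = 0 → P_x = -866.0 N.
ΣF_y = 0: P_y − 1000·sin30° − 1500.7·1.9 − 3000 − 3300 = 0 → P_y = 9651 N.
ΣM about P: M_P − 1000·sin30°·2.1 − (1500.7·1.9)·1.75 − 3000·2.7 − 3300·3 = 0 → M_P = 24040 N·m.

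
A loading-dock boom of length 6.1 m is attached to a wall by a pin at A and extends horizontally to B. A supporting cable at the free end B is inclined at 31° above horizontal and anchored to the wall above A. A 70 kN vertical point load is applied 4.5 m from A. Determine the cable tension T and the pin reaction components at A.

T = 100.3 kN, A_x = 85.94 kN, A_y = 18.36 kN

ΣM about A: T·sin31°·6.1 − 70·4.5 = 0 → T = 315/(6.1·0.515038) = 100.263 ≈ 100.3 kN.
ΣF_x = 0: A_x − T·cos31° = 0 → A_x = 100.263 × 0.857167 = 85.94 kN.
ΣF_y = 0: A_y + T·sin31° − 70 = 0 → A_y = 70 − 100.263 × 0.515038 = 18.36 kN.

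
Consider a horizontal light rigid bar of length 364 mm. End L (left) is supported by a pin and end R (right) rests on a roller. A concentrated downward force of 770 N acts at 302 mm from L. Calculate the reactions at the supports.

L_x = 0, L_y = 131.2 N, R_y = 638.8 N

ΣM about L: R_y·364 − 770·302 = 0 → R_y = 232540/364 = 638.846 ≈ 638.8 N.
ΣF_y = 0: L_y + 638.846 − 770 = 0 → L_y = 131.2 N.
ΣF_x = 0: no horizontal applied forces, so L_x = 0.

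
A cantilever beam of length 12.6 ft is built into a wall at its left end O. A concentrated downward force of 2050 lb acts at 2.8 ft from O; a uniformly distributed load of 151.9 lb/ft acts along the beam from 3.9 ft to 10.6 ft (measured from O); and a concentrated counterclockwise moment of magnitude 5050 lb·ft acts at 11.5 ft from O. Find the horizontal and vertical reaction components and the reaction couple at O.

Resultant of the distributed load: 151.9 × 6.7 = 1017.73 lb at 7.25 ft from O.
ΣF_x = 0: O_x = 0.
ΣF_y = 0: O_y − 2050 − 151.9·6.7 = 0 → O_y = 3068 lb.
ΣM about O: M_O − 2050·2.8 − (151.9·6.7)·7.25 + 5050 = 0 → M_O = 8069 lb·ft.

O_x = 0, O_y = 3068 lb, M_O = 8069 lb·ft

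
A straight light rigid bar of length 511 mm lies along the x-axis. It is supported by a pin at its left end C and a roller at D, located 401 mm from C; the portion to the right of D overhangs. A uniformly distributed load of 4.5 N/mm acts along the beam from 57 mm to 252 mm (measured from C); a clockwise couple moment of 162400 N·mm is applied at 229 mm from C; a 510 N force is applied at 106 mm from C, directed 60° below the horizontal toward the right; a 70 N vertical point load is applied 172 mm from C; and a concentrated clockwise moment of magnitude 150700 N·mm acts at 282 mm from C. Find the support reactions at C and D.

Resultant of the distributed load: 4.5 × 195 = 877.5 N at 154.5 mm from C.
Taking moments about C: D_y·401 − (4.5·195)·154.5 − 162400 − 510·sin60°·106 − 70·172 − 150700 = 0 → D_y = 507531/401 = 1265.66 ≈ 1266 N.
ΣF_y = 0: C_y + 1265.66 − 4.5·195 − 510·sin60° − 70 = 0 → C_y = 123.5 N.
ΣF_x = 0: C_x + 510·cos60° = 0 → C_x = -255.0 N.

C_x = -255.0 N, C_y = 123.5 N, D_y = 1266 N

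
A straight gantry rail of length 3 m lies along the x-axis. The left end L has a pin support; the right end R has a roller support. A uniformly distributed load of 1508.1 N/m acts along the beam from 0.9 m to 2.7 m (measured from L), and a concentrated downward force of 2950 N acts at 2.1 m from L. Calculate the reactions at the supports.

L_x = 0, L_y = 1971 N, R_y = 3694 N

Resultant of the distributed load: 1508.1 × 1.8 = 2714.58 N at 1.8 m from L.
Taking moments about L: R_y·3 − (1508.1·1.8)·1.8 − 2950·2.1 = 0 → R_y = 11081.244/3 = 3693.75 ≈ 3694 N.
ΣF_y = 0: L_y + 3693.75 − 1508.1·1.8 − 2950 = 0 → L_y = 1971 N.
ΣF_x = 0: no horizontal applied forces, so L_x = 0.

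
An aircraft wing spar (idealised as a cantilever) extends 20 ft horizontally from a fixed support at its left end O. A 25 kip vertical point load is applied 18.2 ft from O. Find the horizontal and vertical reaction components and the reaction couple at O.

O_x = 0, O_y = 25.00 kip, M_O = 455.0 kip·ft

ΣF_x = 0: O_x = 0.
ΣF_y = 0: O_y − 25 = 0 → O_y = 25.00 kip.
ΣM about O: M_O − 25·18.2 = 0 → M_O = 455.0 kip·ft.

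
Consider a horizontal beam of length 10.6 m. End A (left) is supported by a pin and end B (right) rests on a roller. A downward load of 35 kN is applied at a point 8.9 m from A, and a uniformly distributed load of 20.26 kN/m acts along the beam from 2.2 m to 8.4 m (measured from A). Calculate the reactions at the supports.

Resultant of the distributed load: 20.26 × 6.2 = 125.612 kN at 5.3 m from A.
Moments about A: B_y·10.6 − 35·8.9 − (20.26·6.2)·5.3 = 0 → B_y = 977.2436/10.6 = 92.1928 ≈ 92.19 kN.
ΣF_y = 0: A_y + 92.1928 − 35 − 20.26·6.2 = 0 → A_y = 68.42 kN.
ΣF_x = 0: no horizontal applied forces, so A_x = 0.

A_x = 0, A_y = 68.42 kN, B_y = 92.19 kN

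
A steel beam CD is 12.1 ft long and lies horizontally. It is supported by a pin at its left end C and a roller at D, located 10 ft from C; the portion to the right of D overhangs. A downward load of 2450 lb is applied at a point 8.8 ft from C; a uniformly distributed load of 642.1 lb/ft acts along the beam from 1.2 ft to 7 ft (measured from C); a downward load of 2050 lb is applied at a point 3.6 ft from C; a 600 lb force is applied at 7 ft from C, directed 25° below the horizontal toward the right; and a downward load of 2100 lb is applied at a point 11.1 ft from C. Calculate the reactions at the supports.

Resultant of the distributed load: 642.1 × 5.8 = 3724.18 lb at 4.1 ft from C.
Moments about C: D_y·10 − 2450·8.8 − (642.1·5.8)·4.1 − 2050·3.6 − 600·sin25°·7 − 2100·11.1 = 0 → D_y = 69294.1/10 = 6929.41 ≈ 6929 lb.
ΣF_y = 0: C_y + 6929.41 − 2450 − 642.1·5.8 − 2050 − 600·sin25° − 2100 = 0 → C_y = 3648 lb.
ΣF_x = 0: C_x + 600·cos25° = 0 → C_x = -543.8 lb.

C_x = -543.8 lb, C_y = 3648 lb, D_y = 6929 lb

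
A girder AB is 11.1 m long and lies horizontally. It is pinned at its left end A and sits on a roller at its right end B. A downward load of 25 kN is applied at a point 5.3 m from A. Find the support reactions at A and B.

A_x = 0, A_y = 13.06 kN, B_y = 11.94 kN

Moments about A: B_y·11.1 − 25·5.3 = 0 → B_y = 132.5/11.1 = 11.9369 ≈ 11.94 kN.
ΣF_y = 0: A_y + 11.9369 − 25 = 0 → A_y = 13.06 kN.
ΣF_x = 0: no horizontal applied forces, so A_x = 0.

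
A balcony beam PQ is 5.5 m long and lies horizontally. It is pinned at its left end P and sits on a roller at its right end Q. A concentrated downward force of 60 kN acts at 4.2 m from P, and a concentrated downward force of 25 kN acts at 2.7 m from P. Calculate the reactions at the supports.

ΣM about P: Q_y·5.5 − 60·4.2 − 25·2.7 = 0 → Q_y = 319.5/5.5 = 58.0909 ≈ 58.09 kN.
ΣF_y = 0: P_y + 58.0909 − 60 − 25 = 0 → P_y = 26.91 kN.
ΣF_x = 0: no horizontal applied forces, so P_x = 0.

P_x = 0, P_y = 26.91 kN, Q_y = 58.09 kN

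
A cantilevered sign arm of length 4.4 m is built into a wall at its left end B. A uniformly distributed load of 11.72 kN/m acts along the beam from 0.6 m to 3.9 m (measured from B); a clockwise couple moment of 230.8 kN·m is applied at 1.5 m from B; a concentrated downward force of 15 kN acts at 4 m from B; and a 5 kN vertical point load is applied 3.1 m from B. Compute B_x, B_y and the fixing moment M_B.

B_x = 0, B_y = 58.68 kN, M_B = 393.3 kN·m

Resultant of the distributed load: 11.72 × 3.3 = 38.676 kN at 2.25 m from B.
ΣF_x = 0: B_x = 0.
ΣF_y = 0: B_y − 11.72·3.3 − 15 − 5 = 0 → B_y = 58.68 kN.
ΣM about B: M_B − (11.72·3.3)·2.25 − 230.8 − 15·4 − 5·3.1 = 0 → M_B = 393.3 kN·m.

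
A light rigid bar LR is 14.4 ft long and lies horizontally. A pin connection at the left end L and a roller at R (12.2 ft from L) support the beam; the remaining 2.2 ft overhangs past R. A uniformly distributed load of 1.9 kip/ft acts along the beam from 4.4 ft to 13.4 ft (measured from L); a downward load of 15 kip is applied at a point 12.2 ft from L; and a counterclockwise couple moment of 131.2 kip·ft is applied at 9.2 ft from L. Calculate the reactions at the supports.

L_x = 0, L_y = 15.38 kip, R_y = 16.72 kip

Resultant of the distributed load: 1.9 × 9 = 17.1 kip at 8.9 ft from L.
Moments about L: R_y·12.2 − (1.9·9)·8.9 − 15·12.2 + 131.2 = 0 → R_y = 203.99/12.2 = 16.7205 ≈ 16.72 kip.
ΣF_y = 0: L_y + 16.7205 − 1.9·9 − 15 = 0 → L_y = 15.38 kip.
ΣF_x = 0: no horizontal applied forces, so L_x = 0.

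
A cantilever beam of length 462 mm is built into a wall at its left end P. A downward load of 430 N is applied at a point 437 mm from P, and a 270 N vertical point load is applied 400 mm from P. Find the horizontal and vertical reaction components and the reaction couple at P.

ΣF_x = 0: P_x = 0.
ΣF_y = 0: P_y − 430 − 270 = 0 → P_y = 700.0 N.
ΣM about P: M_P − 430·437 − 270·400 = 0 → M_P = 295900 N·mm.

P_x = 0, P_y = 700.0 N, M_P = 295900 N·mm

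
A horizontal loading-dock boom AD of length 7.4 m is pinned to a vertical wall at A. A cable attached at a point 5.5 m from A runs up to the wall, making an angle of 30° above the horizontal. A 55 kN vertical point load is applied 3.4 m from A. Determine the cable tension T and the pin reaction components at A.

ΣM about A: T·sin30°·5.5 − 55·3.4 = 0 → T = 187/(5.5·0.5) = 68.00 kN.
ΣF_x = 0: A_x − T·cos30° = 0 → A_x = 68 × 0.866025 = 58.89 kN.
ΣF_y = 0: A_y + T·sin30° − 55 = 0 → A_y = 55 − 68 × 0.5 = 21.00 kN.

T = 68.00 kN, A_x = 58.89 kN, A_y = 21.00 kN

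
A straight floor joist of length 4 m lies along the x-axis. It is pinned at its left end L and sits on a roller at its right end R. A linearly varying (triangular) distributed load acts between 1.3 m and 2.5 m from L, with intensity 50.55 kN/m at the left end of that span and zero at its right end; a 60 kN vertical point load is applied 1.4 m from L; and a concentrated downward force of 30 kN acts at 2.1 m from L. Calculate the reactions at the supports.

L_x = 0, L_y = 70.69 kN, R_y = 49.64 kN

Resultant of the triangular load: ½ × 50.55 × 1.2 = 30.33 kN, acting at 1.7 m from L (one-third of the span from the peak).
Taking moments about L: R_y·4 − (½·50.55·1.2)·1.7 − 60·1.4 − 30·2.1 = 0 → R_y = 198.561/4 = 49.6403 ≈ 49.64 kN.
ΣF_y = 0: L_y + 49.6403 − ½·50.55·1.2 − 60 − 30 = 0 → L_y = 70.69 kN.
ΣF_x = 0: no horizontal applied forces, so L_x = 0.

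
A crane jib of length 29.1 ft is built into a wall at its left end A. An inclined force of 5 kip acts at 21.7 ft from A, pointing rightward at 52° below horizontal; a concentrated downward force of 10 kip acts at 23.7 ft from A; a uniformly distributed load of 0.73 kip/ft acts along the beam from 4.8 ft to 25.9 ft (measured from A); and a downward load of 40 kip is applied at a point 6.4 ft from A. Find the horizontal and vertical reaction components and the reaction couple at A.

A_x = -3.078 kip, A_y = 69.34 kip, M_A = 814.9 kip·ft

Resultant of the distributed load: 0.73 × 21.1 = 15.403 kip at 15.35 ft from A.
ΣF_x = 0: A_x + 5·cos52° = 0 → A_x = -3.078 kip.
ΣF_y = 0: A_y − 5·sin52° − 10 − 0.73·21.1 − 40 = 0 → A_y = 69.34 kip.
ΣM about A: M_A − 5·sin52°·21.7 − 10·23.7 − (0.73·21.1)·15.35 − 40·6.4 = 0 → M_A = 814.9 kip·ft.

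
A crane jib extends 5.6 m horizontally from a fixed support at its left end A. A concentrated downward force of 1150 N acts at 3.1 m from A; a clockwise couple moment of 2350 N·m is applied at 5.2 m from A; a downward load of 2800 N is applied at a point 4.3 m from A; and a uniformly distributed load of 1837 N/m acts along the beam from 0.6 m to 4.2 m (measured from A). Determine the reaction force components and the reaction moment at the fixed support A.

Resultant of the distributed load: 1837 × 3.6 = 6613.2 N at 2.4 m from A.
ΣF_x = 0: A_x = 0.
ΣF_y = 0: A_y − 1150 − 2800 − 1837·3.6 = 0 → A_y = 10560 N.
ΣM about A: M_A − 1150·3.1 − 2350 − 2800·4.3 − (1837·3.6)·2.4 = 0 → M_A = 33830 N·m.

A_x = 0, A_y = 10560 N, M_A = 33830 N·m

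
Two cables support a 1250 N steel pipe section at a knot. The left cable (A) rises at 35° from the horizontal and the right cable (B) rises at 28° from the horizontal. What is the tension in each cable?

T_A = 1239 N, T_B = 1149 N

ΣF_x = 0: −T_A·cos35° + T_B·cos28° = 0 → T_B = 0.927747·T_A.
ΣF_y = 0: T_A·sin35° + T_B·sin28° = 1250.
Substitute: T_A·(0.573576 + 0.927747·0.469472) = 1250 → T_A = 1238.69 ≈ 1239 N.
Then T_B = 0.927747 × 1238.69 = 1149 N.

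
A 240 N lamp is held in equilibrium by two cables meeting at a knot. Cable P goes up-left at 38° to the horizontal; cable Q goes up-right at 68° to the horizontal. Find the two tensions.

ΣF_x = 0: −T_P·cos38° + T_Q·cos68° = 0 → T_Q = 2.10357·T_P.
ΣF_y = 0: T_P·sin38° + T_Q·sin68° = 240.
Substitute: T_P·(0.615661 + 2.10357·0.927184) = 240 → T_P = 93.5287 ≈ 93.53 N.
Then T_Q = 2.10357 × 93.5287 = 196.7 N.

T_P = 93.53 N, T_Q = 196.7 N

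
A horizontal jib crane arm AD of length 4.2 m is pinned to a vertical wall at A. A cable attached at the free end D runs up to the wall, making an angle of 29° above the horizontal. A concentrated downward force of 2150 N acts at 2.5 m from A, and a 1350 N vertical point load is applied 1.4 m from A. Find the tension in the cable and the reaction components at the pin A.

ΣM about A: T·sin29°·4.2 − 2150·2.5 − 1350·1.4 = 0 → T = 7265/(4.2·0.48481) = 3567.92 ≈ 3568 N.
ΣF_x = 0: A_x − T·cos29° = 0 → A_x = 3567.92 × 0.87462 = 3121 N.
ΣF_y = 0: A_y + T·sin29° − 2150 − 1350 = 0 → A_y = 3500 − 3567.92 × 0.48481 = 1770 N.

T = 3568 N, A_x = 3121 N, A_y = 1770 N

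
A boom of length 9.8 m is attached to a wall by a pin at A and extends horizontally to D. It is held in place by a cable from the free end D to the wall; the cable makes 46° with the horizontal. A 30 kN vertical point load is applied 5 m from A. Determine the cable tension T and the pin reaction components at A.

ΣM about A: T·sin46°·9.8 − 30·5 = 0 → T = 150/(9.8·0.71934) = 21.278 ≈ 21.28 kN.
ΣF_x = 0: A_x − T·cos46° = 0 → A_x = 21.278 × 0.694658 = 14.78 kN.
ΣF_y = 0: A_y + T·sin46° − 30 = 0 → A_y = 30 − 21.278 × 0.71934 = 14.69 kN.

T = 21.28 kN, A_x = 14.78 kN, A_y = 14.69 kN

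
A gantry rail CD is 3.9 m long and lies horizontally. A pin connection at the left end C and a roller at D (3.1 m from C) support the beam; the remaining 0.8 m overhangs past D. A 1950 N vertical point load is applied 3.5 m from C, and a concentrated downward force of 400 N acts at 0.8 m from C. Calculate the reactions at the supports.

C_x = 0, C_y = 45.16 N, D_y = 2305 N

ΣM about C: D_y·3.1 − 1950·3.5 − 400·0.8 = 0 → D_y = 7145/3.1 = 2304.84 ≈ 2305 N.
ΣF_y = 0: C_y + 2304.84 − 1950 − 400 = 0 → C_y = 45.16 N.
ΣF_x = 0: no horizontal applied forces, so C_x = 0.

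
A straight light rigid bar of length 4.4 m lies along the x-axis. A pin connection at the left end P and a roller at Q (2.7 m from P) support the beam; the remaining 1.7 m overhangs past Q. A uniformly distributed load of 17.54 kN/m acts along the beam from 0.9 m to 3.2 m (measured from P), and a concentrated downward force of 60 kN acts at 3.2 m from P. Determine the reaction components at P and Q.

Resultant of the distributed load: 17.54 × 2.3 = 40.342 kN at 2.05 m from P.
Moments about P: Q_y·2.7 − (17.54·2.3)·2.05 − 60·3.2 = 0 → Q_y = 274.7011/2.7 = 101.741 ≈ 101.7 kN.
ΣF_y = 0: P_y + 101.741 − 17.54·2.3 − 60 = 0 → P_y = -1.399 kN.
ΣF_x = 0: no horizontal applied forces, so P_x = 0.

P_x = 0, P_y = -1.399 kN, Q_y = 101.7 kN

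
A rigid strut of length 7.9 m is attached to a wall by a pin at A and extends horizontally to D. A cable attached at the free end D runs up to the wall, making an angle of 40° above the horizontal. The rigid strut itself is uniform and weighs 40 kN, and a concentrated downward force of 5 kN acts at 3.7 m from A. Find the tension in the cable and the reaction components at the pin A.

T = 34.76 kN, A_x = 26.63 kN, A_y = 22.66 kN

ΣM about A: T·sin40°·7.9 − 40·3.95 − 5·3.7 = 0 → T = 176.5/(7.9·0.642788) = 34.7576 ≈ 34.76 kN.
ΣF_x = 0: A_x − T·cos40° = 0 → A_x = 34.7576 × 0.766044 = 26.63 kN.
ΣF_y = 0: A_y + T·sin40° − 40 − 5 = 0 → A_y = 45 − 34.7576 × 0.642788 = 22.66 kN.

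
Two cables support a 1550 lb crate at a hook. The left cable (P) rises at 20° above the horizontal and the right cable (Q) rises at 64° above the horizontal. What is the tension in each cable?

ΣF_x = 0: −T_P·cos20° + T_Q·cos64° = 0 → T_Q = 2.1436·T_P.
ΣF_y = 0: T_P·sin20° + T_Q·sin64° = 1550.
Substitute: T_P·(0.34202 + 2.1436·0.898794) = 1550 → T_P = 683.218 ≈ 683.2 lb.
Then T_Q = 2.1436 × 683.218 = 1465 lb.

T_P = 683.2 lb, T_Q = 1465 lb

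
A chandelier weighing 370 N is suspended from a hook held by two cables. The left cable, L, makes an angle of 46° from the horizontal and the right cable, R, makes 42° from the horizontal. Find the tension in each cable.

ΣF_x = 0: −T_L·cos46° + T_R·cos42° = 0 → T_R = 0.934755·T_L.
ΣF_y = 0: T_L·sin46° + T_R·sin42° = 370.
Substitute: T_L·(0.71934 + 0.934755·0.669131) = 370 → T_L = 275.131 ≈ 275.1 N.
Then T_R = 0.934755 × 275.131 = 257.2 N.

T_L = 275.1 N, T_R = 257.2 N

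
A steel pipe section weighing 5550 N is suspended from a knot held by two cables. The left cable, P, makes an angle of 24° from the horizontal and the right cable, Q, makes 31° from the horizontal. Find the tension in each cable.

ΣF_x = 0: −T_P·cos24° + T_Q·cos31° = 0 → T_Q = 1.06577·T_P.
ΣF_y = 0: T_P·sin24° + T_Q·sin31° = 5550.
Substitute: T_P·(0.406737 + 1.06577·0.515038) = 5550 → T_P = 5807.57 ≈ 5808 N.
Then T_Q = 1.06577 × 5807.57 = 6190 N.

T_P = 5808 N, T_Q = 6190 N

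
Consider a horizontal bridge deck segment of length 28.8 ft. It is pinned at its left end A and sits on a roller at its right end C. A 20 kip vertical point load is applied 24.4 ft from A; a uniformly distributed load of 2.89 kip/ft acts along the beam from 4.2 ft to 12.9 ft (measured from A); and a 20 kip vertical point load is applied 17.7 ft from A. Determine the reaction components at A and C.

A_x = 0, A_y = 28.44 kip, C_y = 36.70 kip

Resultant of the distributed load: 2.89 × 8.7 = 25.143 kip at 8.55 ft from A.
Taking moments about A: C_y·28.8 − 20·24.4 − (2.89·8.7)·8.55 − 20·17.7 = 0 → C_y = 1056.97265/28.8 = 36.7004 ≈ 36.70 kip.
ΣF_y = 0: A_y + 36.7004 − 20 − 2.89·8.7 − 20 = 0 → A_y = 28.44 kip.
ΣF_x = 0: no horizontal applied forces, so A_x = 0.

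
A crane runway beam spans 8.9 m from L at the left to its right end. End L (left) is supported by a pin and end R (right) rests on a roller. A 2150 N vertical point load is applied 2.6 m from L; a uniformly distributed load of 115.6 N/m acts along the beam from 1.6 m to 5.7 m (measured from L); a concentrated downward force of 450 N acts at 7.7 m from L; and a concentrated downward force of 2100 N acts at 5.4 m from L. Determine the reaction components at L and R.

L_x = 0, L_y = 2688 N, R_y = 2486 N

Resultant of the distributed load: 115.6 × 4.1 = 473.96 N at 3.65 m from L.
Moments about L: R_y·8.9 − 2150·2.6 − (115.6·4.1)·3.65 − 450·7.7 − 2100·5.4 = 0 → R_y = 22124.954/8.9 = 2485.95 ≈ 2486 N.
ΣF_y = 0: L_y + 2485.95 − 2150 − 115.6·4.1 − 450 − 2100 = 0 → L_y = 2688 N.
ΣF_x = 0: no horizontal applied forces, so L_x = 0.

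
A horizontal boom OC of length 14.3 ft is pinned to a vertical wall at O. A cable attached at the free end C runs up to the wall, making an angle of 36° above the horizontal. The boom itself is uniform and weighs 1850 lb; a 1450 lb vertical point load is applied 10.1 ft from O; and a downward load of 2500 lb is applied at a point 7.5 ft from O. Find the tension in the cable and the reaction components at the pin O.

T = 5547 lb, O_x = 4487 lb, O_y = 2540 lb

ΣM about O: T·sin36°·14.3 − 1850·7.15 − 1450·10.1 − 2500·7.5 = 0 → T = 46622.5/(14.3·0.587785) = 5546.78 ≈ 5547 lb.
ΣF_x = 0: O_x − T·cos36° = 0 → O_x = 5546.78 × 0.809017 = 4487 lb.
ΣF_y = 0: O_y + T·sin36° − 1850 − 1450 − 2500 = 0 → O_y = 5800 − 5546.78 × 0.587785 = 2540 lb.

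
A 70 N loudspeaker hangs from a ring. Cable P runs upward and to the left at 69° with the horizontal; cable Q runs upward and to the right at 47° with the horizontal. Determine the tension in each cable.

ΣF_x = 0: −T_P·cos69° + T_Q·cos47° = 0 → T_Q = 0.525467·T_P.
ΣF_y = 0: T_P·sin69° + T_Q·sin47° = 70.
Substitute: T_P·(0.93358 + 0.525467·0.731354) = 70 → T_P = 53.1155 ≈ 53.12 N.
Then T_Q = 0.525467 × 53.1155 = 27.91 N.

T_P = 53.12 N, T_Q = 27.91 N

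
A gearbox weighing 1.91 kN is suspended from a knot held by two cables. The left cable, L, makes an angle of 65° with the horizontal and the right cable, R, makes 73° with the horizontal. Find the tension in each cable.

ΣF_x = 0: −T_L·cos65° + T_R·cos73° = 0 → T_R = 1.44548·T_L.
ΣF_y = 0: T_L·sin65° + T_R·sin73° = 1.91.
Substitute: T_L·(0.906308 + 1.44548·0.956305) = 1.91 → T_L = 0.834561 ≈ 0.8346 kN.
Then T_R = 1.44548 × 0.834561 = 1.206 kN.

T_L = 0.8346 kN, T_R = 1.206 kN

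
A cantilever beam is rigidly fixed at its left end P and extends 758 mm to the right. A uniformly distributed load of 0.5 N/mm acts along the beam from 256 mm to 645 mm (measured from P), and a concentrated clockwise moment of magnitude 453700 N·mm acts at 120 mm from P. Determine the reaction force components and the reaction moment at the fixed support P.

Resultant of the distributed load: 0.5 × 389 = 194.5 N at 450.5 mm from P.
ΣF_x = 0: P_x = 0.
ΣF_y = 0: P_y − 0.5·389 = 0 → P_y = 194.5 N.
ΣM about P: M_P − (0.5·389)·450.5 − 453700 = 0 → M_P = 541300 N·mm.

P_x = 0, P_y = 194.5 N, M_P = 541300 N·mm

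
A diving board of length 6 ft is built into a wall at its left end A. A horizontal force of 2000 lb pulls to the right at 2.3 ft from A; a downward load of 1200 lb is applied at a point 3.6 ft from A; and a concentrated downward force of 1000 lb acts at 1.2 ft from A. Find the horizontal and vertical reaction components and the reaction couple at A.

ΣF_x = 0: A_x + 2000 = 0 → A_x = -2000 lb.
ΣF_y = 0: A_y − 1200 − 1000 = 0 → A_y = 2200 lb.
ΣM about A: M_A − 1200·3.6 − 1000·1.2 = 0 → M_A = 5520 lb·ft.

A_x = -2000 lb, A_y = 2200 lb, M_A = 5520 lb·ft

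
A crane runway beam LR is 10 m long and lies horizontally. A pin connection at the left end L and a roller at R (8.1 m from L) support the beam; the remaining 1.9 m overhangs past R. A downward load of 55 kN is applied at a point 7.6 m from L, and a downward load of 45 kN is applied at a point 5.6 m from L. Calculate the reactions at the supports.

Taking moments about L: R_y·8.1 − 55·7.6 − 45·5.6 = 0 → R_y = 670/8.1 = 82.716 ≈ 82.72 kN.
ΣF_y = 0: L_y + 82.716 − 55 − 45 = 0 → L_y = 17.28 kN.
ΣF_x = 0: no horizontal applied forces, so L_x = 0.

L_x = 0, L_y = 17.28 kN, R_y = 82.72 kN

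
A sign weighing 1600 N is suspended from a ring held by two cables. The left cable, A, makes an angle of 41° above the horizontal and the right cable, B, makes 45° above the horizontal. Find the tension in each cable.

ΣF_x = 0: −T_A·cos41° + T_B·cos45° = 0 → T_B = 1.06732·T_A.
ΣF_y = 0: T_A·sin41° + T_B·sin45° = 1600.
Substitute: T_A·(0.656059 + 1.06732·0.707107) = 1600 → T_A = 1134.13 ≈ 1134 N.
Then T_B = 1.06732 × 1134.13 = 1210 N.

T_A = 1134 N, T_B = 1210 N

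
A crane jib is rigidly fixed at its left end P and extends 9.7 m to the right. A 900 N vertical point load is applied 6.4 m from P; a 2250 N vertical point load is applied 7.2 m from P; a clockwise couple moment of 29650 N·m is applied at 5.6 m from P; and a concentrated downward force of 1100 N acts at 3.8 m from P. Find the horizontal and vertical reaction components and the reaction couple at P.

ΣF_x = 0: P_x = 0.
ΣF_y = 0: P_y − 900 − 2250 − 1100 = 0 → P_y = 4250 N.
ΣM about P: M_P − 900·6.4 − 2250·7.2 − 29650 − 1100·3.8 = 0 → M_P = 55790 N·m.

P_x = 0, P_y = 4250 N, M_P = 55790 N·m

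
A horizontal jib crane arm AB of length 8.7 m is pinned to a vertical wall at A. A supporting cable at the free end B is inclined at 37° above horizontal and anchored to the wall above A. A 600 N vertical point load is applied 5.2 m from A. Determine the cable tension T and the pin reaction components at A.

T = 595.9 N, A_x = 475.9 N, A_y = 241.4 N

ΣM about A: T·sin37°·8.7 − 600·5.2 = 0 → T = 3120/(8.7·0.601815) = 595.899 ≈ 595.9 N.
ΣF_x = 0: A_x − T·cos37° = 0 → A_x = 595.899 × 0.798636 = 475.9 N.
ΣF_y = 0: A_y + T·sin37° − 600 = 0 → A_y = 600 − 595.899 × 0.601815 = 241.4 N.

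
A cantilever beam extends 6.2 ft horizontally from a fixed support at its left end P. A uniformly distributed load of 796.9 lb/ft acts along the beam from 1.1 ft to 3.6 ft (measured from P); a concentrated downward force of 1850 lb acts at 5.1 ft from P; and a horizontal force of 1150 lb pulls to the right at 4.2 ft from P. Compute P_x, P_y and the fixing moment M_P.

P_x = -1150 lb, P_y = 3842 lb, M_P = 14120 lb·ft

Resultant of the distributed load: 796.9 × 2.5 = 1992.25 lb at 2.35 ft from P.
ΣF_x = 0: P_x + 1150 = 0 → P_x = -1150 lb.
ΣF_y = 0: P_y − 796.9·2.5 − 1850 = 0 → P_y = 3842 lb.
ΣM about P: M_P − (796.9·2.5)·2.35 − 1850·5.1 = 0 → M_P = 14120 lb·ft.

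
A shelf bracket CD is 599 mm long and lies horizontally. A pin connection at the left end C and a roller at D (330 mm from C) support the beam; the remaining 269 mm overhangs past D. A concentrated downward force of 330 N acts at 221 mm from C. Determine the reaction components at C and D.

ΣM about C: D_y·330 − 330·221 = 0 → D_y = 72930/330 = 221.0 N.
ΣF_y = 0: C_y + 221 − 330 = 0 → C_y = 109.0 N.
ΣF_x = 0: no horizontal applied forces, so C_x = 0.

C_x = 0, C_y = 109.0 N, D_y = 221.0 N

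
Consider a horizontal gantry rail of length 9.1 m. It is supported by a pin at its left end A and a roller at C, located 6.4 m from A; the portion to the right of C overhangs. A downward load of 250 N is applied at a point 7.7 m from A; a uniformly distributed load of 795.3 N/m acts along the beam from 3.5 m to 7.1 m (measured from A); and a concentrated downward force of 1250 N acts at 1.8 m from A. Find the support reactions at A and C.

A_x = 0, A_y = 1340 N, C_y = 3023 N

Resultant of the distributed load: 795.3 × 3.6 = 2863.08 N at 5.3 m from A.
ΣM about A: C_y·6.4 − 250·7.7 − (795.3·3.6)·5.3 − 1250·1.8 = 0 → C_y = 19349.324/6.4 = 3023.33 ≈ 3023 N.
ΣF_y = 0: A_y + 3023.33 − 250 − 795.3·3.6 − 1250 = 0 → A_y = 1340 N.
ΣF_x = 0: no horizontal applied forces, so A_x = 0.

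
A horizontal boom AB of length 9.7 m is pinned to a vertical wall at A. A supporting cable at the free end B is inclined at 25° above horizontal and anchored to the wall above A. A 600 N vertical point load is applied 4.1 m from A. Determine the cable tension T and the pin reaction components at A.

ΣM about A: T·sin25°·9.7 − 600·4.1 = 0 → T = 2460/(9.7·0.422618) = 600.089 ≈ 600.1 N.
ΣF_x = 0: A_x − T·cos25° = 0 → A_x = 600.089 × 0.906308 = 543.9 N.
ΣF_y = 0: A_y + T·sin25° − 600 = 0 → A_y = 600 − 600.089 × 0.422618 = 346.4 N.

T = 600.1 N, A_x = 543.9 N, A_y = 346.4 N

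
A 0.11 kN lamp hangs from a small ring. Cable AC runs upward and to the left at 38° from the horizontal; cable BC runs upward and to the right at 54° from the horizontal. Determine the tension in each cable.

ΣF_x = 0: −T_AC·cos38° + T_BC·cos54° = 0 → T_BC = 1.34064·T_AC.
ΣF_y = 0: T_AC·sin38° + T_BC·sin54° = 0.11.
Substitute: T_AC·(0.615661 + 1.34064·0.809017) = 0.11 → T_AC = 0.0646959 ≈ 0.06470 kN.
Then T_BC = 1.34064 × 0.0646959 = 0.08673 kN.

T_AC = 0.06470 kN, T_BC = 0.08673 kN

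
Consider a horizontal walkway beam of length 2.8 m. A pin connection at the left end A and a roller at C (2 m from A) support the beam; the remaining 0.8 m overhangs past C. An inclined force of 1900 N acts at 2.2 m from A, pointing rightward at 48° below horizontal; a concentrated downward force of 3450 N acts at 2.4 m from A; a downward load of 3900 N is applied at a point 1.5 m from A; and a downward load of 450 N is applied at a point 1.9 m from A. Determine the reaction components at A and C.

Moments about A: C_y·2 − 1900·sin48°·2.2 − 3450·2.4 − 3900·1.5 − 450·1.9 = 0 → C_y = 18091.3/2 = 9045.65 ≈ 9046 N.
ΣF_y = 0: A_y + 9045.65 − 1900·sin48° − 3450 − 3900 − 450 = 0 → A_y = 166.3 N.
ΣF_x = 0: A_x + 1900·cos48° = 0 → A_x = -1271 N.

A_x = -1271 N, A_y = 166.3 N, C_y = 9046 N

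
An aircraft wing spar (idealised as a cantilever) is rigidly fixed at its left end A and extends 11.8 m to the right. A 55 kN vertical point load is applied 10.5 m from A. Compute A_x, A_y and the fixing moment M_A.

A_x = 0, A_y = 55.00 kN, M_A = 577.5 kN·m

ΣF_x = 0: A_x = 0.
ΣF_y = 0: A_y − 55 = 0 → A_y = 55.00 kN.
ΣM about A: M_A − 55·10.5 = 0 → M_A = 577.5 kN·m.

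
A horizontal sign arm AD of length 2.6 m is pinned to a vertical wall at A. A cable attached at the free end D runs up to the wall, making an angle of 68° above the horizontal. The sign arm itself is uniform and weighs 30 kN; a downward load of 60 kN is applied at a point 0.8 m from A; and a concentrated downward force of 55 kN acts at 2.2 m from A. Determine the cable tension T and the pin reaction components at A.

T = 86.28 kN, A_x = 32.32 kN, A_y = 65.00 kN

ΣM about A: T·sin68°·2.6 − 30·1.3 − 60·0.8 − 55·2.2 = 0 → T = 208/(2.6·0.927184) = 86.2828 ≈ 86.28 kN.
ΣF_x = 0: A_x − T·cos68° = 0 → A_x = 86.2828 × 0.374607 = 32.32 kN.
ΣF_y = 0: A_y + T·sin68° − 30 − 60 − 55 = 0 → A_y = 145 − 86.2828 × 0.927184 = 65.00 kN.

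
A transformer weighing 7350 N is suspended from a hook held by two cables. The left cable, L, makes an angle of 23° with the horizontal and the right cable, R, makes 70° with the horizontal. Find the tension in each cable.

ΣF_x = 0: −T_L·cos23° + T_R·cos70° = 0 → T_R = 2.69138·T_L.
ΣF_y = 0: T_L·sin23° + T_R·sin70° = 7350.
Substitute: T_L·(0.390731 + 2.69138·0.939693) = 7350 → T_L = 2517.29 ≈ 2517 N.
Then T_R = 2.69138 × 2517.29 = 6775 N.

T_L = 2517 N, T_R = 6775 N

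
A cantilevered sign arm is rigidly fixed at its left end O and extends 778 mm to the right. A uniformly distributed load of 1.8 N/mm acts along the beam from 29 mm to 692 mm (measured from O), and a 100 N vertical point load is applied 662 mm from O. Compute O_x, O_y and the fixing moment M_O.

O_x = 0, O_y = 1293 N, M_O = 496400 N·mm

Resultant of the distributed load: 1.8 × 663 = 1193.4 N at 360.5 mm from O.
ΣF_x = 0: O_x = 0.
ΣF_y = 0: O_y − 1.8·663 − 100 = 0 → O_y = 1293 N.
ΣM about O: M_O − (1.8·663)·360.5 − 100·662 = 0 → M_O = 496400 N·mm.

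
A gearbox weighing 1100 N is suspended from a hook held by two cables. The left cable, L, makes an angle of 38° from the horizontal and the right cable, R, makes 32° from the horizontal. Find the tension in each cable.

T_L = 992.7 N, T_R = 922.4 N

ΣF_x = 0: −T_L·cos38° + T_R·cos32° = 0 → T_R = 0.929205·T_L.
ΣF_y = 0: T_L·sin38° + T_R·sin32° = 1100.
Substitute: T_L·(0.615661 + 0.929205·0.529919) = 1100 → T_L = 992.722 ≈ 992.7 N.
Then T_R = 0.929205 × 992.722 = 922.4 N.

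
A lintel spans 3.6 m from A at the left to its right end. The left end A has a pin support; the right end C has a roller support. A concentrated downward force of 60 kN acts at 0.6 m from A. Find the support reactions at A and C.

A_x = 0, A_y = 50.00 kN, C_y = 10.00 kN

Taking moments about A: C_y·3.6 − 60·0.6 = 0 → C_y = 36/3.6 = 10.00 kN.
ΣF_y = 0: A_y + 10 − 60 = 0 → A_y = 50.00 kN.
ΣF_x = 0: no horizontal applied forces, so A_x = 0.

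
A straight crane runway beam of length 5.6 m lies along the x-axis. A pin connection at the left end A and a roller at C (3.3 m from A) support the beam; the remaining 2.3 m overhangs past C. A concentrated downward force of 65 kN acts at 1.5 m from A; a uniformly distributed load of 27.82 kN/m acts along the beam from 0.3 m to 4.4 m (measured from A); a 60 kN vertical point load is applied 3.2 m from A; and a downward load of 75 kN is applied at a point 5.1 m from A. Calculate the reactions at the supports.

A_x = 0, A_y = 29.20 kN, C_y = 284.9 kN

Resultant of the distributed load: 27.82 × 4.1 = 114.062 kN at 2.35 m from A.
Moments about A: C_y·3.3 − 65·1.5 − (27.82·4.1)·2.35 − 60·3.2 − 75·5.1 = 0 → C_y = 940.0457/3.3 = 284.862 ≈ 284.9 kN.
ΣF_y = 0: A_y + 284.862 − 65 − 27.82·4.1 − 60 − 75 = 0 → A_y = 29.20 kN.
ΣF_x = 0: no horizontal applied forces, so A_x = 0.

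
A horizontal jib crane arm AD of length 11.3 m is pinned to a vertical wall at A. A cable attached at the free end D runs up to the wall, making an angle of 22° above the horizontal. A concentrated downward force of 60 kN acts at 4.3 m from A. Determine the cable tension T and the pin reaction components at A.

ΣM about A: T·sin22°·11.3 − 60·4.3 = 0 → T = 258/(11.3·0.374607) = 60.9488 ≈ 60.95 kN.
ΣF_x = 0: A_x − T·cos22° = 0 → A_x = 60.9488 × 0.927184 = 56.51 kN.
ΣF_y = 0: A_y + T·sin22° − 60 = 0 → A_y = 60 − 60.9488 × 0.374607 = 37.17 kN.

T = 60.95 kN, A_x = 56.51 kN, A_y = 37.17 kN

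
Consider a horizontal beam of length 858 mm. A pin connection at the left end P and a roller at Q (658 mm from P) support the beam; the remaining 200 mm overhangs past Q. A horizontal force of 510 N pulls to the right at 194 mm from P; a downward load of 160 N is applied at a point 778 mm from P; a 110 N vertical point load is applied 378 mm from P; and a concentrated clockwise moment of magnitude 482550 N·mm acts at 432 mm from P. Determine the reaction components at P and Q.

P_x = -510.0 N, P_y = -715.7 N, Q_y = 985.7 N

ΣM about P: Q_y·658 − 160·778 − 110·378 − 482550 = 0 → Q_y = 648610/658 = 985.729 ≈ 985.7 N.
ΣF_y = 0: P_y + 985.729 − 160 − 110 = 0 → P_y = -715.7 N.
ΣF_x = 0: P_x + 510 = 0 → P_x = -510.0 N.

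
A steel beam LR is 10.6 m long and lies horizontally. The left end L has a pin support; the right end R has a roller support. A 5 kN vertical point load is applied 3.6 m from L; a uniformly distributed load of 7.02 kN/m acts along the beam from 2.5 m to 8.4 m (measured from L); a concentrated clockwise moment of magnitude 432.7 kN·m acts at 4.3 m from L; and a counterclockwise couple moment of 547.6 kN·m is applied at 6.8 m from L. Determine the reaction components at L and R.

Resultant of the distributed load: 7.02 × 5.9 = 41.418 kN at 5.45 m from L.
Moments about L: R_y·10.6 − 5·3.6 − (7.02·5.9)·5.45 − 432.7 + 547.6 = 0 → R_y = 128.8281/10.6 = 12.1536 ≈ 12.15 kN.
ΣF_y = 0: L_y + 12.1536 − 5 − 7.02·5.9 = 0 → L_y = 34.26 kN.
ΣF_x = 0: no horizontal applied forces, so L_x = 0.

L_x = 0, L_y = 34.26 kN, R_y = 12.15 kN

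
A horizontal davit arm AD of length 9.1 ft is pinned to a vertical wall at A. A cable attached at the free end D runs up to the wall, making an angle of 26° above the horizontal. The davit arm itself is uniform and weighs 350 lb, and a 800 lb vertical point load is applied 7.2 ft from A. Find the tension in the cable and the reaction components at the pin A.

T = 1843 lb, A_x = 1657 lb, A_y = 342.0 lb

ΣM about A: T·sin26°·9.1 − 350·4.55 − 800·7.2 = 0 → T = 7352.5/(9.1·0.438371) = 1843.11 ≈ 1843 lb.
ΣF_x = 0: A_x − T·cos26° = 0 → A_x = 1843.11 × 0.898794 = 1657 lb.
ΣF_y = 0: A_y + T·sin26° − 350 − 800 = 0 → A_y = 1150 − 1843.11 × 0.438371 = 342.0 lb.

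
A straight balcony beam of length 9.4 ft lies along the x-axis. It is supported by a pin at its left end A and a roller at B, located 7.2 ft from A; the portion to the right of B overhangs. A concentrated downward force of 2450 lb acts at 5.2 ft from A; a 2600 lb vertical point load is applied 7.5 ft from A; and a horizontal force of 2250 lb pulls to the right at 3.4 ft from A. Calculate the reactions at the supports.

A_x = -2250 lb, A_y = 572.2 lb, B_y = 4478 lb

ΣM about A: B_y·7.2 − 2450·5.2 − 2600·7.5 = 0 → B_y = 32240/7.2 = 4477.78 ≈ 4478 lb.
ΣF_y = 0: A_y + 4477.78 − 2450 − 2600 = 0 → A_y = 572.2 lb.
ΣF_x = 0: A_x + 2250 = 0 → A_x = -2250 lb.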